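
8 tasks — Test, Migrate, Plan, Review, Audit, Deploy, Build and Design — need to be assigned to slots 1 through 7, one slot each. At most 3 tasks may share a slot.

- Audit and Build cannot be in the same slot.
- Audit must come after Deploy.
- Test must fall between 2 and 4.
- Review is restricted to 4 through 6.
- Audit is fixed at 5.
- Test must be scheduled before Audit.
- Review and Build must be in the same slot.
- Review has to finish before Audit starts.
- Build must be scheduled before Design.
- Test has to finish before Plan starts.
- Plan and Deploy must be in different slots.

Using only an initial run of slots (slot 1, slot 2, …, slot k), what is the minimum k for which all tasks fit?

5 slots

The precedence chain requires at least 2 distinct slots.
With at most 3 per slot and 8 tasks, at least 3 slots are needed.
Audit can't be placed before 5, so the schedule must run through at least slot 5.
5 works (last occupied slot: 5): for example Build=4, Deploy=1, Migrate=1, Design=5, Review=4, Test=2, Plan=3, Audit=5.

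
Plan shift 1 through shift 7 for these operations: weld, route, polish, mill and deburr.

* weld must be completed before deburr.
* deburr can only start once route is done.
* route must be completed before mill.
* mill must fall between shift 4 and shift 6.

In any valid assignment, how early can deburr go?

shift 2

Precedence pushes deburr to at least shift 2.
deburr at shift 2 is achievable: route=shift 1; weld=shift 1; mill=shift 4; deburr=shift 2; polish=shift 1.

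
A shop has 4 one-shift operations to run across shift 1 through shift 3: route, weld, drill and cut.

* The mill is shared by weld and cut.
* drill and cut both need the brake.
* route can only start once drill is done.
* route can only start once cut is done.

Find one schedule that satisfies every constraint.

route in shift 3; weld in shift 1; cut in shift 2; drill in shift 1

Checking: cut(shift 2) before route(shift 3); drill(shift 1) before route(shift 3); drill(shift 1) != cut(shift 2); weld(shift 1) != cut(shift 2).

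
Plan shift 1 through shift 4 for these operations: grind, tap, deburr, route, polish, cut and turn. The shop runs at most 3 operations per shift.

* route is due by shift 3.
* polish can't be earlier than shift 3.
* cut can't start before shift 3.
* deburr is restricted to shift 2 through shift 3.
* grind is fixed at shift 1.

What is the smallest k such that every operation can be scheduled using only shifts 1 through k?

3 shifts

With at most 3 per shift and 7 operations, at least 3 shifts are needed.
polish can't be placed before shift 3, so the schedule must run through at least shift 3.
3 works (last occupied shift: shift 3): for example route -> shift 1; polish -> shift 3; turn -> shift 2; deburr -> shift 2; grind -> shift 1; tap -> shift 1; cut -> shift 3.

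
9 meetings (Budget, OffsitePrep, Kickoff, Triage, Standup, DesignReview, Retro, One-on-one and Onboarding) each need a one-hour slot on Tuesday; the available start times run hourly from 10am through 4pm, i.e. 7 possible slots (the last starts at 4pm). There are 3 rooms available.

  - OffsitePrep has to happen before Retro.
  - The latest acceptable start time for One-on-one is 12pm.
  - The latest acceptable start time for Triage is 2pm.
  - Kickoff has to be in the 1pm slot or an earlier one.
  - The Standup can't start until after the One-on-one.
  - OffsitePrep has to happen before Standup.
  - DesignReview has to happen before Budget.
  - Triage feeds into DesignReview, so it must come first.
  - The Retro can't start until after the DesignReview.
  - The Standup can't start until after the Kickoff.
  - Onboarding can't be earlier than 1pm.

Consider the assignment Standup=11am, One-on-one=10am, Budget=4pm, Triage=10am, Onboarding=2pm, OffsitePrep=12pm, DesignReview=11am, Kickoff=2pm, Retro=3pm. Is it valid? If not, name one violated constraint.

OffsitePrep has to happen before Retro — holds.
The Retro can't start until after the DesignReview — holds.
The Standup can't start until after the One-on-one — holds.
The Standup can't start until after the Kickoff — violated.
Kickoff has to be in the 1pm slot or an earlier one — violated.
DesignReview has to happen before Budget — holds.
OffsitePrep has to happen before Standup — violated.
There are 3 rooms available — holds.
The latest acceptable start time for One-on-one is 12pm — holds.
Triage feeds into DesignReview, so it must come first — holds.
The latest acceptable start time for Triage is 2pm — holds.
Onboarding can't be earlier than 1pm — holds.

No — it violates: The Standup can't start until after the Kickoff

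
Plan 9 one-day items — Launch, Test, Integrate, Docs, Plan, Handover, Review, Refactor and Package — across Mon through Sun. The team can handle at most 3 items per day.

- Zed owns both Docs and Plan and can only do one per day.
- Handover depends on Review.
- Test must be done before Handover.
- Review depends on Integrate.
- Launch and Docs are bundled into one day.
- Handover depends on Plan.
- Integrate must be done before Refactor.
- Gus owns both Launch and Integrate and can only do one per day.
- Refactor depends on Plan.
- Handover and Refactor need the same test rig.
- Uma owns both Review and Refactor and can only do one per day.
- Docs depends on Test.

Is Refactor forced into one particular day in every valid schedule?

Refactor can be Tue (e.g. Plan=Mon; Review=Wed; Launch=Tue; Package=Wed; Docs=Tue; Test=Mon; Integrate=Mon; Handover=Thu; Refactor=Tue) or Wed (e.g. Plan in Mon; Launch in Tue; Review in Tue; Package in Wed; Integrate in Mon; Docs in Tue; Test in Mon; Handover in Thu; Refactor in Wed).

No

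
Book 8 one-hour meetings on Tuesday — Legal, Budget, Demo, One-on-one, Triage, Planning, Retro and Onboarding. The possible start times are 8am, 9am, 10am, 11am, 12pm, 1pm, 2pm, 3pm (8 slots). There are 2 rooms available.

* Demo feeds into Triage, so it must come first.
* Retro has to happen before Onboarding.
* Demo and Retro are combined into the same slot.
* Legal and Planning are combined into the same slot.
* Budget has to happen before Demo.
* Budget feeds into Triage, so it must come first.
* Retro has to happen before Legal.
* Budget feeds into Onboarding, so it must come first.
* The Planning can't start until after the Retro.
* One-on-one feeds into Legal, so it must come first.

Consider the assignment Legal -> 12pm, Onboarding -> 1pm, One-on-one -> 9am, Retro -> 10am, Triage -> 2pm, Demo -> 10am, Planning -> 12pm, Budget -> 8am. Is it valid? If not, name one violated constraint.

Yes, all constraints hold

One-on-one feeds into Legal, so it must come first — holds.
Budget has to happen before Demo — holds.
Demo feeds into Triage, so it must come first — holds.
The Planning can't start until after the Retro — holds.
Budget feeds into Onboarding, so it must come first — holds.
Budget feeds into Triage, so it must come first — holds.
There are 2 rooms available — holds.
Demo and Retro are combined into the same slot — holds.
Retro has to happen before Onboarding — holds.
Legal and Planning are combined into the same slot — holds.
Retro has to happen before Legal — holds.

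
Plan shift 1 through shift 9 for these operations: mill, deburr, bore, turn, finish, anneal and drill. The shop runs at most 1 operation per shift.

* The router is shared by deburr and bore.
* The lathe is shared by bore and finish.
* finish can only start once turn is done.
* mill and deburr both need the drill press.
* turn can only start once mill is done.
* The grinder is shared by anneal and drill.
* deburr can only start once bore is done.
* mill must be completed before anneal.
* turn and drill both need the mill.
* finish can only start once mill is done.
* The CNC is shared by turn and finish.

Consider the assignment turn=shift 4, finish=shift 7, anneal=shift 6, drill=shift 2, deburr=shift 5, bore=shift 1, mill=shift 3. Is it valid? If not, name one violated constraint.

Yes

turn and drill both need the mill — holds.
The shop runs at most 1 operation per shift — holds.
The grinder is shared by anneal and drill — holds.
turn can only start once mill is done — holds.
finish can only start once turn is done — holds.
The router is shared by deburr and bore — holds.
finish can only start once mill is done — holds.
mill must be completed before anneal — holds.
deburr can only start once bore is done — holds.
The CNC is shared by turn and finish — holds.
mill and deburr both need the drill press — holds.
The lathe is shared by bore and finish — holds.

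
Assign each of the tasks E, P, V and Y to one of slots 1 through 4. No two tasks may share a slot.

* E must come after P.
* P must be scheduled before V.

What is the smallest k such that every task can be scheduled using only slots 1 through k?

4

The precedence chain requires at least 2 distinct slots.
With at most 1 per slot and 4 tasks, at least 4 slots are needed.
4 works (last occupied slot: 4): for example P=1, E=2, V=3, Y=4.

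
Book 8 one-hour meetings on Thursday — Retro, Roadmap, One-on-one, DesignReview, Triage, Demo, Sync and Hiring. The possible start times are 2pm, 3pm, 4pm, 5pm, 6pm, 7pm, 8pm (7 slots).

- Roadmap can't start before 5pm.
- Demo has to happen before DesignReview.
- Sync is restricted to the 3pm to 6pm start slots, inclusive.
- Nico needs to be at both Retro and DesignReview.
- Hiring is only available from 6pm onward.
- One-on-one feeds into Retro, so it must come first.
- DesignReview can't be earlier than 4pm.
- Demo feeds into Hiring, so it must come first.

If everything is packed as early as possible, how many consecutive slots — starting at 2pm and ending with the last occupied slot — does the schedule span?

5

The precedence chain requires at least 2 distinct slots.
Hiring can't be placed before 6pm — that is slot 5 counting from 2pm — so the schedule must run through at least 5 slots.
5 works (last occupied slot: 6pm): for example Demo -> 2pm; Retro -> 3pm; Triage -> 2pm; Hiring -> 6pm; One-on-one -> 2pm; DesignReview -> 4pm; Sync -> 3pm; Roadmap -> 5pm.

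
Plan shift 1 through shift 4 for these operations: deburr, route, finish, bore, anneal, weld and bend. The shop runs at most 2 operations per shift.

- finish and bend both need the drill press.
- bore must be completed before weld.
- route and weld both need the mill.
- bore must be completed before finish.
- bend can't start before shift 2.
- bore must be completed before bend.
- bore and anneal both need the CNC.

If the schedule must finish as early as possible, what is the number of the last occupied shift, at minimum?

The precedence chain requires at least 2 distinct shifts.
With at most 2 per shift and 7 operations, at least 4 shifts are needed.
4 works (last occupied shift: shift 4): for example weld -> shift 2; deburr -> shift 1; route -> shift 3; bend -> shift 2; bore -> shift 1; finish -> shift 3; anneal -> shift 4.

shift 4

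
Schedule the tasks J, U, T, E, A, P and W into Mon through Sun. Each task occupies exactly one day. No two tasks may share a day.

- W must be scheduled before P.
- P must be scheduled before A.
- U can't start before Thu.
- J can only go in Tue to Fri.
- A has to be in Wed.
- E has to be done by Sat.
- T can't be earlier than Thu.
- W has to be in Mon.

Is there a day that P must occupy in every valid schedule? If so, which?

W is fixed at Mon and must come before P, so P is at least Tue.
A is fixed at Wed and must come after P, so P is at most Tue.
So P must be Tue.

Tue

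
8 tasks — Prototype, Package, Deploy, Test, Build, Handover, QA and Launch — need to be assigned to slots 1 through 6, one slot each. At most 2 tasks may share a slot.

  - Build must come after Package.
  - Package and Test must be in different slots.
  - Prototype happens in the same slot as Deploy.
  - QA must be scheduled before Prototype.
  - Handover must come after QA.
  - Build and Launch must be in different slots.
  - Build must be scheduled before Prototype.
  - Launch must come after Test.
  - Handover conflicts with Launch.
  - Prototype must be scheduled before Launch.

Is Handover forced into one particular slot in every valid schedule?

No

Handover can be 2 (e.g. Package -> 1; QA -> 1; Deploy -> 3; Launch -> 5; Build -> 2; Test -> 4; Prototype -> 3; Handover -> 2) or 3 (e.g. Handover -> 3, Launch -> 5, Package -> 1, Test -> 2, QA -> 1, Deploy -> 4, Build -> 2, Prototype -> 4).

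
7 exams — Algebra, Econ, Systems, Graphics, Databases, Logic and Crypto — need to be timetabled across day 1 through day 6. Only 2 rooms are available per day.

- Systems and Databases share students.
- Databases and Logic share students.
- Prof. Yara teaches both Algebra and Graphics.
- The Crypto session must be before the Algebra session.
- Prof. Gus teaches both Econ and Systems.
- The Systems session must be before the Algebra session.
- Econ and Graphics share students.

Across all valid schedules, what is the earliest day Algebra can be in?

Precedence pushes Algebra to at least day 2.
Algebra at day 2 is achievable: Econ=day 2; Graphics=day 3; Crypto=day 1; Databases=day 3; Systems=day 1; Logic=day 4; Algebra=day 2.

day 2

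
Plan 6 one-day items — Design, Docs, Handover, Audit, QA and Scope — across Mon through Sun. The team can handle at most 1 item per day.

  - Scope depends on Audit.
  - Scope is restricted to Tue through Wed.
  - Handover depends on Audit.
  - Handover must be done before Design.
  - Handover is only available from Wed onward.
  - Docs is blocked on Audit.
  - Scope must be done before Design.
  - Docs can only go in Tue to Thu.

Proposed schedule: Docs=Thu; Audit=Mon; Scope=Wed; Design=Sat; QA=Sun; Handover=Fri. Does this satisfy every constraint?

Scope is restricted to Tue through Wed — holds.
Handover must be done before Design — holds.
Scope must be done before Design — holds.
Handover depends on Audit — holds.
Docs can only go in Tue to Thu — holds.
Handover is only available from Wed onward — holds.
Docs is blocked on Audit — holds.
The team can handle at most 1 item per day — holds.
Scope depends on Audit — holds.

Yes, all constraints hold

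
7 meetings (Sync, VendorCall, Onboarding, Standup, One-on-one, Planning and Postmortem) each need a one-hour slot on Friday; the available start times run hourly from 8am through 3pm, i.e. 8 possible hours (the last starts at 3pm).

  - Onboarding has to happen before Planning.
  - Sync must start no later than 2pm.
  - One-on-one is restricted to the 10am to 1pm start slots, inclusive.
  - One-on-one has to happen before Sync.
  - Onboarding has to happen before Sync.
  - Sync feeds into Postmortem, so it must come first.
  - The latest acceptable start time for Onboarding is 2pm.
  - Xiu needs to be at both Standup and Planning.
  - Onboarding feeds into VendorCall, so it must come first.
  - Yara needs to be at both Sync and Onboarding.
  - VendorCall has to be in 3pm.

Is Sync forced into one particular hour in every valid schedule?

No

Sync can be 11am (e.g. VendorCall -> 3pm, Onboarding -> 8am, Sync -> 11am, Planning -> 9am, Postmortem -> 12pm, One-on-one -> 10am, Standup -> 8am) or 12pm (e.g. Sync=12pm; VendorCall=3pm; Onboarding=8am; Standup=8am; One-on-one=10am; Postmortem=1pm; Planning=9am).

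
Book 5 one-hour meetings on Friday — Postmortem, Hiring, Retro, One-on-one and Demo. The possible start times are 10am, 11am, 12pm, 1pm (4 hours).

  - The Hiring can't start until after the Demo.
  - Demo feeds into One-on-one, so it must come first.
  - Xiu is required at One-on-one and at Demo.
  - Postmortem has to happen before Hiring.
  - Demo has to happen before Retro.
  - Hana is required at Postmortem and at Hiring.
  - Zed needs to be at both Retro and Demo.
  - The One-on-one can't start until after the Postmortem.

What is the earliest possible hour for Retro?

Precedence pushes Retro to at least 11am.
Retro at 11am is achievable: Hiring -> 11am, Demo -> 10am, Postmortem -> 10am, Retro -> 11am, One-on-one -> 11am.

11am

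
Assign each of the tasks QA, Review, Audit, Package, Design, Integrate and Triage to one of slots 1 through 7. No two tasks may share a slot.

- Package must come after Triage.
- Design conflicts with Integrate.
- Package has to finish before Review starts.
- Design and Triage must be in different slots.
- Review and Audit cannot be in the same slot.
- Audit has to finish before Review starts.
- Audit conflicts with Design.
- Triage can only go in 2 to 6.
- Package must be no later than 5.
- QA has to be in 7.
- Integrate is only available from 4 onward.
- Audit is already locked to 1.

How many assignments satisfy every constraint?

Splitting on Review: it can be 4 (2), 5 (4), 6 (6). Listing each branch's schedules as (QA, Audit, Package, Design, Integrate, Triage):
Review=4: (7,1,3,5,6,2) (7,1,3,6,5,2) — 2.
Review=5: (7,1,3,4,6,2) (7,1,3,6,4,2) (7,1,4,2,6,3) (7,1,4,3,6,2) — 4.
Review=6: (7,1,3,4,5,2) (7,1,3,5,4,2) (7,1,4,2,5,3) (7,1,4,3,5,2) (7,1,5,2,4,3) (7,1,5,3,4,2) — 6.
Summing: 2 + 4 + 6 = 12.

12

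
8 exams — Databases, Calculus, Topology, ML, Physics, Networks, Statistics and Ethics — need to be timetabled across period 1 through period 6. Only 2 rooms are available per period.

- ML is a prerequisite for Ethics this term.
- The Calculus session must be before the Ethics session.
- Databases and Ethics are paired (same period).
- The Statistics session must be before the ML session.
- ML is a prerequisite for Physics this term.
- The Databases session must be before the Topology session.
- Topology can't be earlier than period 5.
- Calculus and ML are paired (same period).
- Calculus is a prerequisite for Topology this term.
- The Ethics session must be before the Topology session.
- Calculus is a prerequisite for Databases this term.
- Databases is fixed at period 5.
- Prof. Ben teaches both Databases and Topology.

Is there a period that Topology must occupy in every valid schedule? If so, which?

period 6

Topology's window is period 5–period 6.
Databases is fixed at period 5, and Topology can't share a period with Databases.
So Topology must be period 6.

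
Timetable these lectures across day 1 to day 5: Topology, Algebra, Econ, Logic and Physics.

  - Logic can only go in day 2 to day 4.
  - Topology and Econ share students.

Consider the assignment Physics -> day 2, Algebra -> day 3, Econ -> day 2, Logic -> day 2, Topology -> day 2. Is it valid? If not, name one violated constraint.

No. Topology and Econ share students is not satisfied.

Logic can only go in day 2 to day 4 — holds.
Topology and Econ share students — violated.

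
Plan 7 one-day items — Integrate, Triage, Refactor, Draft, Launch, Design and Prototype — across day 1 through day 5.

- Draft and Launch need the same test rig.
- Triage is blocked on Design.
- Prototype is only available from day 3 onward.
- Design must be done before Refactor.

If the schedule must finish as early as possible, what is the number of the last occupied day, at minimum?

The precedence chain requires at least 2 distinct days.
Prototype can't be placed before day 3, so the schedule must run through at least day 3.
3 works (last occupied day: day 3): for example Design -> day 1, Refactor -> day 2, Triage -> day 2, Launch -> day 2, Draft -> day 1, Integrate -> day 1, Prototype -> day 3.

day 3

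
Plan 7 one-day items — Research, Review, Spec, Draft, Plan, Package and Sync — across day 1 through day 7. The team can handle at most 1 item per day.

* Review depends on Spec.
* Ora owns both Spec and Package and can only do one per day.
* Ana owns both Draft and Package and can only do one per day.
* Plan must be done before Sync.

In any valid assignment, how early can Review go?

day 2

Precedence pushes Review to at least day 2.
Review at day 2 is achievable: Spec in day 1; Research in day 5; Package in day 7; Plan in day 3; Review in day 2; Sync in day 4; Draft in day 6.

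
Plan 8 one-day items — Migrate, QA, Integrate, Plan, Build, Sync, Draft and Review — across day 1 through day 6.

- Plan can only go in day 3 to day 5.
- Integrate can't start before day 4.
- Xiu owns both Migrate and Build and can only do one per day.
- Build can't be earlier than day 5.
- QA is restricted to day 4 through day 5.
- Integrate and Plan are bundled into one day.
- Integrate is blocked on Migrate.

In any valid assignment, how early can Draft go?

Draft at day 1 is achievable: Build -> day 5; Review -> day 1; Sync -> day 1; Integrate -> day 4; Migrate -> day 1; QA -> day 4; Plan -> day 4; Draft -> day 1.

day 1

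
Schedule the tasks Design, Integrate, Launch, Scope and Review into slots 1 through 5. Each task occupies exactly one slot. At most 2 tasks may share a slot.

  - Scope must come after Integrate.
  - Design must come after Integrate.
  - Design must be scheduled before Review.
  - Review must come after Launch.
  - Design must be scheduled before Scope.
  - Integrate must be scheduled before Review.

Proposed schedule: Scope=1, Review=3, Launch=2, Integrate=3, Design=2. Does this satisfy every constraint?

Scope must come after Integrate — violated.
Design must come after Integrate — violated.
Integrate must be scheduled before Review — violated.
Design must be scheduled before Review — holds.
Review must come after Launch — holds.
At most 2 tasks may share a slot — holds.
Design must be scheduled before Scope — violated.

No — it violates: Scope must come after Integrate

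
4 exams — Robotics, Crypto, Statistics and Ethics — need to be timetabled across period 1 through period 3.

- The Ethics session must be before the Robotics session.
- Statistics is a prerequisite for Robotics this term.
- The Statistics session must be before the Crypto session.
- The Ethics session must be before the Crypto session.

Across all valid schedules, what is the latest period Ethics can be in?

period 2

Downstream work caps Ethics at period 2.
Ethics at period 2 is achievable: Robotics in period 3, Crypto in period 3, Ethics in period 2, Statistics in period 1.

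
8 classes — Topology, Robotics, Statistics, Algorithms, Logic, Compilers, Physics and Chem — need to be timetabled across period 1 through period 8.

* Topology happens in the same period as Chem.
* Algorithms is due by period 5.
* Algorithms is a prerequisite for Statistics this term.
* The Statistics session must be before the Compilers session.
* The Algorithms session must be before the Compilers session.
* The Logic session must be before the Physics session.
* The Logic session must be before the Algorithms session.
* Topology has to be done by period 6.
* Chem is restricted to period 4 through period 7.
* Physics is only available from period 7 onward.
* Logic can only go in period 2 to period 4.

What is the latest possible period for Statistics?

Precedence pushes Statistics to at least period 4; downstream work caps Statistics at period 7.
Statistics at period 7 is achievable: Robotics in period 1; Logic in period 2; Statistics in period 7; Physics in period 7; Chem in period 4; Compilers in period 8; Topology in period 4; Algorithms in period 3.

period 7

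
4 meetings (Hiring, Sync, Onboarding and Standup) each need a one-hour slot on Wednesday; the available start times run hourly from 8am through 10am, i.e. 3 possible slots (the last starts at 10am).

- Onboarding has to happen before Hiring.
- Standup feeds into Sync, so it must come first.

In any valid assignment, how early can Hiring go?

9am

Precedence pushes Hiring to at least 9am.
Hiring at 9am is achievable: Sync in 9am, Standup in 8am, Hiring in 9am, Onboarding in 8am.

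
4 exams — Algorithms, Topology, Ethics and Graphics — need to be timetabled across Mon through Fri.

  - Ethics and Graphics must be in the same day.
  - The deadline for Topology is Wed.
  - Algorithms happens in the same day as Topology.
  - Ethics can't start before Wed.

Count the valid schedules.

Splitting on Algorithms: it can be Mon (3), Tue (3), Wed (3). Listing each branch's schedules as (Topology, Ethics, Graphics):
Algorithms=Mon: (Mon,Wed,Wed) (Mon,Thu,Thu) (Mon,Fri,Fri) — 3.
Algorithms=Tue: (Tue,Wed,Wed) (Tue,Thu,Thu) (Tue,Fri,Fri) — 3.
Algorithms=Wed: (Wed,Wed,Wed) (Wed,Thu,Thu) (Wed,Fri,Fri) — 3.
Summing: 3 + 3 + 3 = 9.

9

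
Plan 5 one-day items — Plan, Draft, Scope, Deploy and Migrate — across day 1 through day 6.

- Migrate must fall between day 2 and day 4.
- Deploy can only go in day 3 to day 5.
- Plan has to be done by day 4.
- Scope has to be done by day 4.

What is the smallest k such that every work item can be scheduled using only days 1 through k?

3

Deploy can't be placed before day 3, so the schedule must run through at least day 3.
3 works (last occupied day: day 3): for example Migrate=day 2, Draft=day 1, Deploy=day 3, Scope=day 1, Plan=day 1.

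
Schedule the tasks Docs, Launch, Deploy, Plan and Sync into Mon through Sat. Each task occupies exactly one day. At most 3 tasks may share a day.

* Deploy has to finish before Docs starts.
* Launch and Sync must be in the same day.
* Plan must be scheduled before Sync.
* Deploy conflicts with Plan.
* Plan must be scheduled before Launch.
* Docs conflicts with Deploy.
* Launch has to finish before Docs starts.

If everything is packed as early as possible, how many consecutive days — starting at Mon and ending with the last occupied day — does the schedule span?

3

The precedence chain requires at least 3 distinct days.
With at most 3 per day and 5 tasks, at least 2 days are needed.
3 works (last occupied day: Wed): for example Docs=Wed; Sync=Tue; Deploy=Tue; Launch=Tue; Plan=Mon.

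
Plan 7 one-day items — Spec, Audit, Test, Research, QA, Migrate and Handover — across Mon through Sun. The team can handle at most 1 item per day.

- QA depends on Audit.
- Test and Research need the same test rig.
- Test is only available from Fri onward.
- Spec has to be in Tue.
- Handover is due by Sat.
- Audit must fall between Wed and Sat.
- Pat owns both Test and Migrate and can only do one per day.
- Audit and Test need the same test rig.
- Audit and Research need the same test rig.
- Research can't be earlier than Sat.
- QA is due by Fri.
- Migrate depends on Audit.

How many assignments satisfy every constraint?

Splitting on Test: it can be Fri (2), Sat (2), Sun (2). Listing each branch's schedules as (Spec, Audit, Research, QA, Migrate, Handover):
Test=Fri: (Tue,Wed,Sat,Thu,Sun,Mon) (Tue,Wed,Sun,Thu,Sat,Mon) — 2.
Test=Sat: (Tue,Wed,Sun,Thu,Fri,Mon) (Tue,Wed,Sun,Fri,Thu,Mon) — 2.
Test=Sun: (Tue,Wed,Sat,Thu,Fri,Mon) (Tue,Wed,Sat,Fri,Thu,Mon) — 2.
Summing: 2 + 2 + 2 = 6.

6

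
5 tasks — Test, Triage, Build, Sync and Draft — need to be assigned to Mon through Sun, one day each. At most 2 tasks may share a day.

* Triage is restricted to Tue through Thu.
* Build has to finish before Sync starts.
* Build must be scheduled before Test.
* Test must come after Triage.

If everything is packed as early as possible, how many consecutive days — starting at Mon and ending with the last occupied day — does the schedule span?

The precedence chain requires at least 2 distinct days.
With at most 2 per day and 5 tasks, at least 3 days are needed.
Propagating the time windows through the other constraints, Test can't land before Wed — that is day 3 counting from Mon — so the schedule must run through at least 3 days.
3 works (last occupied day: Wed): for example Draft in Mon; Sync in Tue; Triage in Tue; Test in Wed; Build in Mon.

3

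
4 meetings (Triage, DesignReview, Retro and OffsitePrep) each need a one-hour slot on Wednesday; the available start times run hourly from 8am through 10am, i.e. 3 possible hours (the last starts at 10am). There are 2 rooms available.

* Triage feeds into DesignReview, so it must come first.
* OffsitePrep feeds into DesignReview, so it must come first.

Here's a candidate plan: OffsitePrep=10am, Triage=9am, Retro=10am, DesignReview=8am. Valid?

Invalid. OffsitePrep feeds into DesignReview, so it must come first.

OffsitePrep feeds into DesignReview, so it must come first — violated.
There are 2 rooms available — holds.
Triage feeds into DesignReview, so it must come first — violated.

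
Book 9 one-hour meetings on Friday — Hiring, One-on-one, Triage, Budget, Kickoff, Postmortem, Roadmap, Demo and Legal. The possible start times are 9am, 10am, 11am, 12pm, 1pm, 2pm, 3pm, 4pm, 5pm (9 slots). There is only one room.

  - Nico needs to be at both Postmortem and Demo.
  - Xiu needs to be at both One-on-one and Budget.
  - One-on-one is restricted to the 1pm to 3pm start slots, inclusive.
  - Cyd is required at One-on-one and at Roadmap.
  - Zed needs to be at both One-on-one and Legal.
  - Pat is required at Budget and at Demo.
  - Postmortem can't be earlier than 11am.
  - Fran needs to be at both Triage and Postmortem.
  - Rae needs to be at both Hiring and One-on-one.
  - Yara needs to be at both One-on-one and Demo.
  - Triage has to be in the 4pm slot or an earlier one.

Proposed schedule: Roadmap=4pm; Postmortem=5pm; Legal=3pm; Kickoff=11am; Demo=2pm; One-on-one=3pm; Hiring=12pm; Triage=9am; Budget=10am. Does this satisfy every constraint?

No. Zed needs to be at both One-on-one and Legal is not satisfied.

Xiu needs to be at both One-on-one and Budget — holds.
Rae needs to be at both Hiring and One-on-one — holds.
Pat is required at Budget and at Demo — holds.
Zed needs to be at both One-on-one and Legal — violated.
Triage has to be in the 4pm slot or an earlier one — holds.
Fran needs to be at both Triage and Postmortem — holds.
Yara needs to be at both One-on-one and Demo — holds.
There is only one room — violated.
Nico needs to be at both Postmortem and Demo — holds.
Postmortem can't be earlier than 11am — holds.
Cyd is required at One-on-one and at Roadmap — holds.
One-on-one is restricted to the 1pm to 3pm start slots, inclusive — holds.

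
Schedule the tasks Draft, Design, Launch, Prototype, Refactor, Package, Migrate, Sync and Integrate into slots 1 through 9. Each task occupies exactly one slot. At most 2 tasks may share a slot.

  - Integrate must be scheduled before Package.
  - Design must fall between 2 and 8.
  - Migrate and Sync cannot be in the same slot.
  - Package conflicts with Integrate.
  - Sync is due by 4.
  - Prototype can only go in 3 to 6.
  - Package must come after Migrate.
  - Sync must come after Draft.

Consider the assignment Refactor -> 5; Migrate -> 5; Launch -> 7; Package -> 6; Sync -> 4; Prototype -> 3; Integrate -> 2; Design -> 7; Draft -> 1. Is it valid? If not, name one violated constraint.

Migrate and Sync cannot be in the same slot — holds.
Sync is due by 4 — holds.
At most 2 tasks may share a slot — holds.
Package conflicts with Integrate — holds.
Sync must come after Draft — holds.
Integrate must be scheduled before Package — holds.
Prototype can only go in 3 to 6 — holds.
Package must come after Migrate — holds.
Design must fall between 2 and 8 — holds.

Yes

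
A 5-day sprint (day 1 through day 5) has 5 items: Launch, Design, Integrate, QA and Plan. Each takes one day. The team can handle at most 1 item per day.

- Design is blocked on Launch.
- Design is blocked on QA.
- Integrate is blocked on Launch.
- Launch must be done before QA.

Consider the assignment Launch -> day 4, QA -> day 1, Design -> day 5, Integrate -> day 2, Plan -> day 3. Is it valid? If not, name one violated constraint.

The team can handle at most 1 item per day — holds.
Design is blocked on QA — holds.
Design is blocked on Launch — holds.
Integrate is blocked on Launch — violated.
Launch must be done before QA — violated.

No — it violates: Launch must be done before QA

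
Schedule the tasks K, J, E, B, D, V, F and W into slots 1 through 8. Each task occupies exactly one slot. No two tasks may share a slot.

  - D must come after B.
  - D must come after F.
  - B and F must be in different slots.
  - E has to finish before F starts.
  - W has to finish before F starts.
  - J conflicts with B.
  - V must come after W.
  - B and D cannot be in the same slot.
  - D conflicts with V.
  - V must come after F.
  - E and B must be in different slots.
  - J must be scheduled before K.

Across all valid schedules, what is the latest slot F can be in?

6

Precedence pushes F to at least 2; downstream work caps F at 7.
F at 6 is achievable: E -> 4, J -> 2, B -> 5, W -> 1, K -> 3, F -> 6, D -> 7, V -> 8.
Nothing later works — the conflict and capacity constraints rule out every slot after 6.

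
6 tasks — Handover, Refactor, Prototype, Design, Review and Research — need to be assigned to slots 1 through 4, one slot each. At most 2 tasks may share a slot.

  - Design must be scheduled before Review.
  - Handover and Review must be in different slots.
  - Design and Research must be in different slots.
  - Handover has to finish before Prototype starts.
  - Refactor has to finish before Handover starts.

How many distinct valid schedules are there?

Splitting on Handover: it can be 2 (25), 3 (17). Listing each branch's schedules as (Refactor, Prototype, Design, Review, Research):
Handover=2: (1,3,1,3,2) (1,3,1,3,4) (1,3,1,4,2) (1,3,1,4,3) (1,3,1,4,4) (1,3,2,3,1) (1,3,2,3,4) (1,3,2,4,1) (1,3,2,4,3) (1,3,2,4,4) (1,3,3,4,1) (1,3,3,4,2) (1,3,3,4,4) (1,4,1,3,2) (1,4,1,3,3) (1,4,1,3,4) (1,4,1,4,2) (1,4,1,4,3) (1,4,2,3,1) (1,4,2,3,3) (1,4,2,3,4) (1,4,2,4,1) (1,4,2,4,3) (1,4,3,4,1) (1,4,3,4,2) — 25.
Handover=3: (1,4,1,2,2) (1,4,1,2,3) (1,4,1,2,4) (1,4,1,4,2) (1,4,1,4,3) (1,4,2,4,1) (1,4,2,4,3) (1,4,3,4,1) (1,4,3,4,2) (2,4,1,2,3) (2,4,1,2,4) (2,4,1,4,2) (2,4,1,4,3) (2,4,2,4,1) (2,4,2,4,3) (2,4,3,4,1) (2,4,3,4,2) — 17.
Summing: 25 + 17 = 42.

42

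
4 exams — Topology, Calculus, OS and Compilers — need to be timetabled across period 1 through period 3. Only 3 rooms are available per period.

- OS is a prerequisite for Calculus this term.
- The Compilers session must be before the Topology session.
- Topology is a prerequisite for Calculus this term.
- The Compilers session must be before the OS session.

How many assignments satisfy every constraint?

Enumerating: Topology -> period 2, OS -> period 2, Calculus -> period 3, Compilers -> period 1.

1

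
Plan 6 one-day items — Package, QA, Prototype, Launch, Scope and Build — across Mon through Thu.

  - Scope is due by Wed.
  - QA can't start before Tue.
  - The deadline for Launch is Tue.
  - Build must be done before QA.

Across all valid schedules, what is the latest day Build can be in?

Downstream work caps Build at Wed.
Build at Wed is achievable: Launch in Mon; Prototype in Mon; QA in Thu; Build in Wed; Package in Mon; Scope in Mon.

Wed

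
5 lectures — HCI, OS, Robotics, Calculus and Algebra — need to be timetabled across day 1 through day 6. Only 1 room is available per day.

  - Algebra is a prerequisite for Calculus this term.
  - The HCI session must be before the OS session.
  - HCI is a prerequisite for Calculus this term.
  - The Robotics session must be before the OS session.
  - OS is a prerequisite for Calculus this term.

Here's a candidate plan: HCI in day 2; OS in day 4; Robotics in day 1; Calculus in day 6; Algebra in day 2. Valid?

HCI is a prerequisite for Calculus this term — holds.
OS is a prerequisite for Calculus this term — holds.
The Robotics session must be before the OS session — holds.
Only 1 room is available per day — violated.
The HCI session must be before the OS session — holds.
Algebra is a prerequisite for Calculus this term — holds.

No — it violates: Only 1 room is available per day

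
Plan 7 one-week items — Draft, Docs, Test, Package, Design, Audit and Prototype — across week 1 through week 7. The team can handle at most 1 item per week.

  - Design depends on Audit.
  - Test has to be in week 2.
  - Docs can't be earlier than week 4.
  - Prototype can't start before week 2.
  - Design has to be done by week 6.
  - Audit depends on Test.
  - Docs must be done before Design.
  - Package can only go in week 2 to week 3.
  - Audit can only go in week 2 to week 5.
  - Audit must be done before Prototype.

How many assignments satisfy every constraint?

Enumerating: Draft in week 1; Design in week 6; Test in week 2; Docs in week 5; Audit in week 4; Prototype in week 7; Package in week 3 | Draft in week 1, Package in week 3, Test in week 2, Docs in week 4, Design in week 6, Audit in week 5, Prototype in week 7.

2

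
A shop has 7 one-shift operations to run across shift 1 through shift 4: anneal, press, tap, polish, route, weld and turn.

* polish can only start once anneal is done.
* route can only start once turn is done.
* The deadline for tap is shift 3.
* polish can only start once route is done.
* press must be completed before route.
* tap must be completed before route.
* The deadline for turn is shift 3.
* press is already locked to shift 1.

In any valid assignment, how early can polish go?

shift 3

Precedence pushes polish to at least shift 3.
polish at shift 3 is achievable: turn=shift 1, anneal=shift 1, tap=shift 1, press=shift 1, weld=shift 1, route=shift 2, polish=shift 3.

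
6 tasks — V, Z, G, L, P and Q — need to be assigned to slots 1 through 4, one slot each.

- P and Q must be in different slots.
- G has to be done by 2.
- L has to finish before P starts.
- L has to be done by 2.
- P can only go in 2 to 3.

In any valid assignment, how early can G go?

1

G's own window allows nothing later than 2.
G at 1 is achievable: Q=1, G=1, L=1, P=2, V=1, Z=1.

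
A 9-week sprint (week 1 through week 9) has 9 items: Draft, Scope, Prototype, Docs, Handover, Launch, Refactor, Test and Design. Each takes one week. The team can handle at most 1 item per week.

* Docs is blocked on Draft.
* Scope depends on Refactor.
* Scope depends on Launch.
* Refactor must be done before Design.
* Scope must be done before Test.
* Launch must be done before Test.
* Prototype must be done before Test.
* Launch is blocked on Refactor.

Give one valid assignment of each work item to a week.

Handover=week 9; Launch=week 2; Draft=week 6; Prototype=week 4; Test=week 5; Refactor=week 1; Scope=week 3; Docs=week 7; Design=week 8

Checking: Refactor(week 1) before Launch(week 2); Launch(week 2) before Test(week 5); Draft(week 6) before Docs(week 7); Prototype(week 4) before Test(week 5); Refactor(week 1) before Design(week 8); Scope(week 3) before Test(week 5); Refactor(week 1) before Scope(week 3); Launch(week 2) before Scope(week 3); max 1 per week (cap 1).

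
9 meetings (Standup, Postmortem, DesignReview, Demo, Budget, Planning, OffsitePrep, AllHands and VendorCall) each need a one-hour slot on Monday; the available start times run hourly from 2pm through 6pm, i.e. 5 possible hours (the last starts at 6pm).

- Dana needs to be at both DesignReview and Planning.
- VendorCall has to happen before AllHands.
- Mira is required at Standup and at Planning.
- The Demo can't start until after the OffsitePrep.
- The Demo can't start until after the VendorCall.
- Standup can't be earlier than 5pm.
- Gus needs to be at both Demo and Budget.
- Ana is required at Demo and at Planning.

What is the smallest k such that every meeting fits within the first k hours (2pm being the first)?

The precedence chain requires at least 2 distinct hours.
Standup can't be placed before 5pm — that is hour 4 counting from 2pm — so the schedule must run through at least 4 hours.
4 works (last occupied hour: 5pm): for example VendorCall in 2pm; Budget in 2pm; Demo in 3pm; DesignReview in 2pm; Standup in 5pm; Postmortem in 2pm; OffsitePrep in 2pm; AllHands in 3pm; Planning in 4pm.

4 hours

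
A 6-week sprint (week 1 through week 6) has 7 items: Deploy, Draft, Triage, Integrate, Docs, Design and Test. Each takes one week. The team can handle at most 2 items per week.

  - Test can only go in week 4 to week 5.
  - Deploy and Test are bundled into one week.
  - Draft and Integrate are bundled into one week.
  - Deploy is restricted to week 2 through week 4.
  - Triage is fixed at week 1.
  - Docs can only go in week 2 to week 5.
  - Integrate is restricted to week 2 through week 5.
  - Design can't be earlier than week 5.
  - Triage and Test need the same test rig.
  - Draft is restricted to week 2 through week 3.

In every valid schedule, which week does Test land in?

week 4

Test is available from week 4; Test's own window allows nothing later than week 5; Test must be in the same week as Deploy, which can't be after week 4, so Test is at most week 4.
So Test is pinned to week 4.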